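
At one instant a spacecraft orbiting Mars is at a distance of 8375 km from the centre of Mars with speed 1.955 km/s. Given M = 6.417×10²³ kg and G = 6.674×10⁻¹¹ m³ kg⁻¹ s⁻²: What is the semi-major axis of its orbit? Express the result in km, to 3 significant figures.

a ≈ 6690 km

μ = GM = 6.674×10⁻¹¹ × 6.417×10²³ = 4.283×10¹³ m³/s².
r = 8.375×10⁶ m.
Vis-viva rearranged: 1/a = 2/r − v²/μ = 2.388×10⁻⁷ − 8.924×10⁻⁸ = 1.496×10⁻⁷ m⁻¹.
a = 6.686×10⁶ m = 6686.2 km.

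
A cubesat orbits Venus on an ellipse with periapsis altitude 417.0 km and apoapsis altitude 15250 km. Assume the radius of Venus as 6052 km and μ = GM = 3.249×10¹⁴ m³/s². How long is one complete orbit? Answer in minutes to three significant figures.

T ≈ 301 minutes

r_p = 6052 + 417.0 = 6469.0 km = 6.4690×10⁶ m.
r_a = 6052 + 15250 = 21302 km = 2.1302×10⁷ m.
Semi-major axis a = (r_p + r_a)/2 = (6469.0 + 21302)/2 = 13886 km = 1.389×10⁷ m.
By Kepler's third law T = 2π√(a³/μ) = 2π × 2.871×10³ = 1.804×10⁴ s.
= 300.6 minutes.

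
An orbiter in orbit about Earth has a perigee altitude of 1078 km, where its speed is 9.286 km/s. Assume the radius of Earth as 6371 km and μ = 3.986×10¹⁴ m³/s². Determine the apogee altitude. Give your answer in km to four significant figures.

r_p = 6371 + 1078 = 7449.0 km = 7.449×10⁶ m.
Specific energy ε = v²/2 − μ/r = -1.040×10⁷ J/kg, so a = −μ/(2ε) = 1.917×10⁷ m.
The apsides satisfy r_p + r_a = 2a, so the apogee radius is 2a − r_p = 3.089×10⁷ m = 30894 km.
Apogee altitude = 30894 − 6371 = 24523 km.

apogee altitude ≈ 24520 km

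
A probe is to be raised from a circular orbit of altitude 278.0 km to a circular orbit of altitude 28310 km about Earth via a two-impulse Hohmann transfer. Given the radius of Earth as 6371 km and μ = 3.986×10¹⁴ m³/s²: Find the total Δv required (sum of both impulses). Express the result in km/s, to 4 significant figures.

Δv_total ≈ 3.755 km/s

r₁ = 6371 + 278.0 = 6649.0 km = 6.6490×10⁶ m.
r₂ = 6371 + 28310 = 34681 km = 3.4681×10⁷ m.
Transfer ellipse a_t = (r₁ + r₂)/2 = 2.066×10⁷ m.
At r₁: circular v_c1 = √(μ/r₁) = 7743 m/s; transfer-perigee v_p = √[μ(2/r₁ − 1/a_t)] = 10030 m/s.
Δv₁ = v_p − v_c1 = 2288 m/s.
At r₂: circular v_c2 = √(μ/r₂) = 3390 m/s; transfer-apogee v_a = √[μ(2/r₂ − 1/a_t)] = 1923 m/s.
Δv₂ = v_c2 − v_a = 1467 m/s.
Total Δv = Δv₁ + Δv₂ = 3755 m/s = 3.755 km/s.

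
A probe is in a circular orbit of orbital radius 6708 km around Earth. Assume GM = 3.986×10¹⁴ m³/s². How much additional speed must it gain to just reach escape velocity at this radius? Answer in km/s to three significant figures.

r = 6708 km = 6.708×10⁶ m.
Circular speed v_c = √(μ/r) = 7709 m/s.
Escape speed v_esc = √(2μ/r) = √2 × v_c = 10900 m/s.
Δv = v_esc − v_c = 3193 m/s = 3.193 km/s.

Δv ≈ 3.19 km/s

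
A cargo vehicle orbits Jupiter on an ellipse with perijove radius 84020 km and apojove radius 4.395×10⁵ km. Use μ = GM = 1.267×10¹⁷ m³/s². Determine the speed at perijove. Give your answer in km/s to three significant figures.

v ≈ 50.3 km/s

Semi-major axis a = (r_p + r_a)/2 = 2.6176×10⁵ km = 2.618×10⁸ m.
Vis-viva: v² = μ(2/r − 1/a) = 1.267×10¹⁷ × (2.380×10⁻⁸ − 3.820×10⁻⁹) = 2.532×10⁹ m²/s².
v = 50320 m/s = 50.32 km/s.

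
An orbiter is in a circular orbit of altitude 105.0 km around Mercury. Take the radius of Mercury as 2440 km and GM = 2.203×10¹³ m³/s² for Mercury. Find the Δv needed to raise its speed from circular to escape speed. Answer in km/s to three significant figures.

Δv ≈ 1.22 km/s

r = 2440 + 105.0 = 2545.0 km = 2.5450×10⁶ m.
Circular speed v_c = √(μ/r) = 2942 m/s.
Escape speed v_esc = √(2μ/r) = √2 × v_c = 4161 m/s.
Δv = v_esc − v_c = 1219 m/s = 1.219 km/s.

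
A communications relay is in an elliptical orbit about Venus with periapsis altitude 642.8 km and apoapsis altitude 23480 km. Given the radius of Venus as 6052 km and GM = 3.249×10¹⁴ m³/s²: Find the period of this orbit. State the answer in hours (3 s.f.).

T ≈ 7.46 hours

r_p = 6052 + 642.8 = 6694.8 km = 6.6948×10⁶ m.
r_a = 6052 + 23480 = 29532 km = 2.9532×10⁷ m.
Semi-major axis a = (r_p + r_a)/2 = (6694.8 + 29532)/2 = 18113 km = 1.811×10⁷ m.
By Kepler's third law T = 2π√(a³/μ) = 2π × 4.277×10³ = 2.687×10⁴ s.
= 7.465 hours.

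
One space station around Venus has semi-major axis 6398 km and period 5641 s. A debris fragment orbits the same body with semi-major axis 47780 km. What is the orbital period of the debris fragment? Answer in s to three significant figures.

T₂ ≈ 1.15×10⁵ s

Kepler's third law: T² ∝ a³, so T₂ = T₁ (a₂/a₁)^(3/2).
a₂/a₁ = 7.468, (a₂/a₁)^(3/2) = 20.41.
T₂ = 5641 × 20.41 = 1.151×10⁵ s.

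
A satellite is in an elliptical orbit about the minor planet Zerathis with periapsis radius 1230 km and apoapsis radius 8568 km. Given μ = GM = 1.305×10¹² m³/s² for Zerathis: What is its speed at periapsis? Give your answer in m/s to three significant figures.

Semi-major axis a = (r_p + r_a)/2 = 4899.0 km = 4.899×10⁶ m.
Vis-viva: v² = μ(2/r − 1/a) = 1.305×10¹² × (1.626×10⁻⁶ − 2.041×10⁻⁷) = 1.856×10⁶ m²/s².
v = 1362 m/s.

v ≈ 1360 m/s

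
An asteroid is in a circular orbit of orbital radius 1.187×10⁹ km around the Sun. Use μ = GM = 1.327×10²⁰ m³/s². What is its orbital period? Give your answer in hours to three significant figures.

T ≈ 196000 hours

r = 1.187×10⁹ km = 1.187×10¹² m.
Kepler's third law: T = 2π√(r³/μ) = 2π√((1.187×10¹²)³ / 1.327×10²⁰).
r³/μ = 1.260×10¹⁶ s², so T = 2π × 1.123×10⁸ = 7.054×10⁸ s.
Converting: 7.054×10⁸ s ÷ 3600 = 1.959×10⁵ hours.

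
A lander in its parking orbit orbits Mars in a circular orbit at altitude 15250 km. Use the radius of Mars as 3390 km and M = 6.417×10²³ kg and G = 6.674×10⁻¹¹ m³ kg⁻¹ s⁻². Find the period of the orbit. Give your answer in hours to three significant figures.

μ = GM = 6.674×10⁻¹¹ × 6.417×10²³ = 4.283×10¹³ m³/s².
r = 3390 + 15250 = 18640 km = 1.8640×10⁷ m.
Kepler's third law: T = 2π√(r³/μ) = 2π√((1.864×10⁷)³ / 4.283×10¹³).
r³/μ = 1.512×10⁸ s², so T = 2π × 1.230×10⁴ = 7.727×10⁴ s.
Converting: 7.727×10⁴ s ÷ 3600 = 21.46 hours.

T ≈ 21.5 hours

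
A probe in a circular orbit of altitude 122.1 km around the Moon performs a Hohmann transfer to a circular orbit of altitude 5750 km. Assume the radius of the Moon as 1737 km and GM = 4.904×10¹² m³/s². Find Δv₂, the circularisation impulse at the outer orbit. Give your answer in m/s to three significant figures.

Δv ≈ 299 m/s

r₁ = 1737 + 122.1 = 1859.1 km = 1.8591×10⁶ m.
r₂ = 1737 + 5750 = 7487.0 km = 7.4870×10⁶ m.
Transfer ellipse a_t = (r₁ + r₂)/2 = 4.673×10⁶ m.
At r₁: circular v_c1 = √(μ/r₁) = 1624 m/s; transfer-perilune v_p = √[μ(2/r₁ − 1/a_t)] = 2056 m/s.
At r₂: circular v_c2 = √(μ/r₂) = 809.3 m/s; transfer-apolune v_a = √[μ(2/r₂ − 1/a_t)] = 510.5 m/s.
Δv₂ = v_c2 − v_a = 298.8 m/s.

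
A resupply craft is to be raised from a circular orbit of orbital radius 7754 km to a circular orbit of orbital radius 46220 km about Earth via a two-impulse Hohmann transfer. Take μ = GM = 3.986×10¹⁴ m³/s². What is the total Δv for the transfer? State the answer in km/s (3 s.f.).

Δv_total ≈ 3.58 km/s

r₁ = 7754 km = 7.754×10⁶ m.
r₂ = 46220 km = 4.622×10⁷ m.
Transfer ellipse a_t = (r₁ + r₂)/2 = 2.699×10⁷ m.
At r₁: circular v_c1 = √(μ/r₁) = 7170 m/s; transfer-perigee v_p = √[μ(2/r₁ − 1/a_t)] = 9383 m/s.
Δv₁ = v_p − v_c1 = 2213 m/s.
At r₂: circular v_c2 = √(μ/r₂) = 2937 m/s; transfer-apogee v_a = √[μ(2/r₂ − 1/a_t)] = 1574 m/s.
Δv₂ = v_c2 − v_a = 1363 m/s.
Total Δv = Δv₁ + Δv₂ = 3576 m/s = 3.576 km/s.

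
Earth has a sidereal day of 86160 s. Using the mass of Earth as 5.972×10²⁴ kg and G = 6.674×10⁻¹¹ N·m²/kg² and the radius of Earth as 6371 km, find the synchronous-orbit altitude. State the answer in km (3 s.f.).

h_sync ≈ 35800 km

μ = GM = 6.674×10⁻¹¹ × 5.972×10²⁴ = 3.986×10¹⁴ m³/s².
A synchronous orbit has period T, so by Kepler's third law a = (μT²/4π²)^(1/3).
μT²/4π² = 3.986×10¹⁴ × (8.616×10⁴)² / 39.48 = 7.495×10²² m³.
a = 4.216×10⁷ m = 42162 km.
Altitude h = a − R = 42162 − 6371 = 35791 km.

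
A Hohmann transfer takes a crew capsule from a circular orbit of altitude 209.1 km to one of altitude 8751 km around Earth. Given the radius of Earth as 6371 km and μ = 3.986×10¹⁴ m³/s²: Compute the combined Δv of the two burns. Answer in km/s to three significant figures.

r₁ = 6371 + 209.1 = 6580.1 km = 6.5801×10⁶ m.
r₂ = 6371 + 8751 = 15122 km = 1.5122×10⁷ m.
Transfer ellipse a_t = (r₁ + r₂)/2 = 1.085×10⁷ m.
At r₁: circular v_c1 = √(μ/r₁) = 7783 m/s; transfer-perigee v_p = √[μ(2/r₁ − 1/a_t)] = 9188 m/s.
Δv₁ = v_p − v_c1 = 1405 m/s.
At r₂: circular v_c2 = √(μ/r₂) = 5134 m/s; transfer-apogee v_a = √[μ(2/r₂ − 1/a_t)] = 3998 m/s.
Δv₂ = v_c2 − v_a = 1136 m/s.
Total Δv = Δv₁ + Δv₂ = 2541 m/s = 2.541 km/s.

Δv_total ≈ 2.54 km/s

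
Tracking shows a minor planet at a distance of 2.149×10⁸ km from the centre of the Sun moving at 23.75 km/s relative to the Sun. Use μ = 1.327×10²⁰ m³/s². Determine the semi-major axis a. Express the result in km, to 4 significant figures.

a ≈ 1.978×10⁸ km

r = 2.149×10¹¹ m.
Specific orbital energy ε = v²/2 − μ/r = (23750)²/2 − 1.327×10²⁰/2.149×10¹¹ = -3.355×10⁸ J/kg.
Since ε = −μ/(2a), a = −μ/(2ε) = 1.978×10¹¹ m = 1.9779×10⁸ km.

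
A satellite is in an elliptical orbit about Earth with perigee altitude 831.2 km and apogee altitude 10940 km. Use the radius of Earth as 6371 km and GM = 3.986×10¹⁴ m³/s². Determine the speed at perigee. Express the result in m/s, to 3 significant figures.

r_p = 6371 + 831.2 = 7202.2 km = 7.2022×10⁶ m.
r_a = 6371 + 10940 = 17311 km = 1.7311×10⁷ m.
Semi-major axis a = (r_p + r_a)/2 = 12257 km = 1.226×10⁷ m.
Vis-viva: v² = μ(2/r − 1/a) = 3.986×10¹⁴ × (2.777×10⁻⁷ − 8.159×10⁻⁸) = 7.817×10⁷ m²/s².
v = 8841 m/s.

v ≈ 8840 m/s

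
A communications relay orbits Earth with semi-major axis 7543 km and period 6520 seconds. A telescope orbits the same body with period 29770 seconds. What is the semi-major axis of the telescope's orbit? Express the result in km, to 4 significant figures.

a₂ ≈ 20760 km

Kepler's third law: a³ ∝ T², so a₂ = a₁ (T₂/T₁)^(2/3).
T₂/T₁ = 4.566, (T₂/T₁)^(2/3) = 2.752.
a₂ = 7543 × 2.752 = 20760 km.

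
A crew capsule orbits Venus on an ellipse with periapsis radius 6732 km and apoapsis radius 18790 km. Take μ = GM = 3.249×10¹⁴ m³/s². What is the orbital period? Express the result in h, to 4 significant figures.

Semi-major axis a = (r_p + r_a)/2 = (6732.0 + 18790)/2 = 12761 km = 1.276×10⁷ m.
By Kepler's third law T = 2π√(a³/μ) = 2π × 2.529×10³ = 1.589×10⁴ s.
= 4.414 h.

T ≈ 4.414 h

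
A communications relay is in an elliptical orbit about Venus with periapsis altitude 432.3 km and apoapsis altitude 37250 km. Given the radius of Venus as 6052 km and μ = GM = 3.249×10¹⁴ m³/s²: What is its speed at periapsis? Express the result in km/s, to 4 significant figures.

r_p = 6052 + 432.3 = 6484.3 km = 6.4843×10⁶ m.
r_a = 6052 + 37250 = 43302 km = 4.3302×10⁷ m.
Semi-major axis a = (r_p + r_a)/2 = 24893 km = 2.489×10⁷ m.
Vis-viva: v² = μ(2/r − 1/a) = 3.249×10¹⁴ × (3.084×10⁻⁷ − 4.017×10⁻⁸) = 8.716×10⁷ m²/s².
v = 9336 m/s = 9.336 km/s.

v ≈ 9.336 km/s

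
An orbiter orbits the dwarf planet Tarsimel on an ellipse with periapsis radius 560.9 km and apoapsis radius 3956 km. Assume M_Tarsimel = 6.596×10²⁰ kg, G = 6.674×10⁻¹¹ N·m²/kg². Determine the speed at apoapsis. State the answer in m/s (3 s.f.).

μ = GM = 6.674×10⁻¹¹ × 6.596×10²⁰ = 4.402×10¹⁰ m³/s².
Semi-major axis a = (r_p + r_a)/2 = 2258.4 km = 2.258×10⁶ m.
Vis-viva: v² = μ(2/r − 1/a) = 4.402×10¹⁰ × (5.056×10⁻⁷ − 4.428×10⁻⁷) = 2.764×10³ m²/s².
v = 52.57 m/s.

v ≈ 52.6 m/s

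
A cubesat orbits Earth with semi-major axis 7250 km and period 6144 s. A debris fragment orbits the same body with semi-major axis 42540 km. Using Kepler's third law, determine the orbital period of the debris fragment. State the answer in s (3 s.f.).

Kepler's third law: T² ∝ a³, so T₂ = T₁ (a₂/a₁)^(3/2).
a₂/a₁ = 5.868, (a₂/a₁)^(3/2) = 14.21.
T₂ = 6144 × 14.21 = 87330 s.

T₂ ≈ 87300 s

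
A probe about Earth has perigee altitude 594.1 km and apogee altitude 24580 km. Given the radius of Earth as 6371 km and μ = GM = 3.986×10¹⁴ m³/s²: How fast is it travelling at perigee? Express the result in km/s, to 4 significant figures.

r_p = 6371 + 594.1 = 6965.1 km = 6.9651×10⁶ m.
r_a = 6371 + 24580 = 30951 km = 3.0951×10⁷ m.
Semi-major axis a = (r_p + r_a)/2 = 18958 km = 1.896×10⁷ m.
Vis-viva: v² = μ(2/r − 1/a) = 3.986×10¹⁴ × (2.871×10⁻⁷ − 5.275×10⁻⁸) = 9.343×10⁷ m²/s².
v = 9666 m/s = 9.666 km/s.

v ≈ 9.666 km/s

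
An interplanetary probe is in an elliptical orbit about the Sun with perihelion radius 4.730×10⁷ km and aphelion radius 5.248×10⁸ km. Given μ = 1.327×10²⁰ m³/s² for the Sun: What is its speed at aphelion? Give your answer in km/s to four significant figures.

v ≈ 6.466 km/s

Semi-major axis a = (r_p + r_a)/2 = 2.8605×10⁸ km = 2.860×10¹¹ m.
Vis-viva: v² = μ(2/r − 1/a) = 1.327×10²⁰ × (3.811×10⁻¹² − 3.496×10⁻¹²) = 4.181×10⁷ m²/s².
v = 6466 m/s = 6.466 km/s.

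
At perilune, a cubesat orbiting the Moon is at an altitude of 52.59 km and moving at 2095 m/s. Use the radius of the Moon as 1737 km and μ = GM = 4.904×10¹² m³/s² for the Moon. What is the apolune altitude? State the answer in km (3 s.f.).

apolune altitude ≈ 5460 km

r_p = 1737 + 52.59 = 1789.6 km = 1.790×10⁶ m.
Specific energy ε = v²/2 − μ/r = -5.458×10⁵ J/kg, so a = −μ/(2ε) = 4.493×10⁶ m.
The apsides satisfy r_p + r_a = 2a, so the apolune radius is 2a − r_p = 7.196×10⁶ m = 7195.7 km.
Apolune altitude = 7195.7 − 1737 = 5458.7 km.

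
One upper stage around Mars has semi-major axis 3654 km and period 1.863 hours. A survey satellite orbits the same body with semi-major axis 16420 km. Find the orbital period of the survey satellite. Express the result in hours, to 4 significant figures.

Kepler's third law: T² ∝ a³, so T₂ = T₁ (a₂/a₁)^(3/2).
a₂/a₁ = 4.494, (a₂/a₁)^(3/2) = 9.526.
T₂ = 1.863 × 9.526 = 17.75 hours.

T₂ ≈ 17.75 hours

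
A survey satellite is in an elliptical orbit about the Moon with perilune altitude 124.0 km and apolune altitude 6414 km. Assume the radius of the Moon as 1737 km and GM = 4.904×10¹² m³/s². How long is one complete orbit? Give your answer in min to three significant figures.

r_p = 1737 + 124.0 = 1861.0 km = 1.8610×10⁶ m.
r_a = 1737 + 6414 = 8151.0 km = 8.1510×10⁶ m.
Semi-major axis a = (r_p + r_a)/2 = (1861.0 + 8151.0)/2 = 5006.0 km = 5.006×10⁶ m.
By Kepler's third law T = 2π√(a³/μ) = 2π × 5.058×10³ = 3.178×10⁴ s.
= 529.7 min.

T ≈ 530 min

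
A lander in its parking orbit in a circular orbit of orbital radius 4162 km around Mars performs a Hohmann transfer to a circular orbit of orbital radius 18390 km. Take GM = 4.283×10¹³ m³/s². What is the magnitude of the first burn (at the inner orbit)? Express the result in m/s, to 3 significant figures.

Δv ≈ 889 m/s

r₁ = 4162 km = 4.162×10⁶ m.
r₂ = 18390 km = 1.839×10⁷ m.
Transfer ellipse a_t = (r₁ + r₂)/2 = 1.128×10⁷ m.
At r₁: circular v_c1 = √(μ/r₁) = 3208 m/s; transfer-periapsis v_p = √[μ(2/r₁ − 1/a_t)] = 4097 m/s.
Δv₁ = v_p − v_c1 = 888.8 m/s.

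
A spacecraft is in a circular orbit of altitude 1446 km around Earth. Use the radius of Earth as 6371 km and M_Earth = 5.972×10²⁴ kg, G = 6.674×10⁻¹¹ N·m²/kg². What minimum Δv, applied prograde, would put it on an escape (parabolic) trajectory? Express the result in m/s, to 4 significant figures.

μ = GM = 6.674×10⁻¹¹ × 5.972×10²⁴ = 3.986×10¹⁴ m³/s².
r = 6371 + 1446 = 7817.0 km = 7.8170×10⁶ m.
Circular speed v_c = √(μ/r) = 7141 m/s.
Escape speed v_esc = √(2μ/r) = √2 × v_c = 10100 m/s.
Δv = v_esc − v_c = 2958 m/s.

Δv ≈ 2958 m/s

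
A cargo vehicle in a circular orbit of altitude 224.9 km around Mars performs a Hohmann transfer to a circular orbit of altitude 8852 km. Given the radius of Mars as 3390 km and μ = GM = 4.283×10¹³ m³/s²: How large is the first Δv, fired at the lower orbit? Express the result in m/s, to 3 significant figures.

Δv ≈ 835 m/s

r₁ = 3390 + 224.9 = 3614.9 km = 3.6149×10⁶ m.
r₂ = 3390 + 8852 = 12242 km = 1.2242×10⁷ m.
Transfer ellipse a_t = (r₁ + r₂)/2 = 7.928×10⁶ m.
At r₁: circular v_c1 = √(μ/r₁) = 3442 m/s; transfer-periapsis v_p = √[μ(2/r₁ − 1/a_t)] = 4277 m/s.
Δv₁ = v_p − v_c1 = 835.1 m/s.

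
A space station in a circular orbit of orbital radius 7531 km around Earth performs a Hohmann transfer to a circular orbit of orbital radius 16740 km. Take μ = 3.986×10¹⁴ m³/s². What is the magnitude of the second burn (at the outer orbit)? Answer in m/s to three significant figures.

r₁ = 7531 km = 7.531×10⁶ m.
r₂ = 16740 km = 1.674×10⁷ m.
Transfer ellipse a_t = (r₁ + r₂)/2 = 1.214×10⁷ m.
At r₁: circular v_c1 = √(μ/r₁) = 7275 m/s; transfer-perigee v_p = √[μ(2/r₁ − 1/a_t)] = 8545 m/s.
At r₂: circular v_c2 = √(μ/r₂) = 4880 m/s; transfer-apogee v_a = √[μ(2/r₂ − 1/a_t)] = 3844 m/s.
Δv₂ = v_c2 − v_a = 1036 m/s.

Δv ≈ 1040 m/s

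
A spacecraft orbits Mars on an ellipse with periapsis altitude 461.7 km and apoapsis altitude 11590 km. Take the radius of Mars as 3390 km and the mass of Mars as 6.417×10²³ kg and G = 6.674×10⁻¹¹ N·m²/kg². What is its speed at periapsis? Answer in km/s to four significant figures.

μ = GM = 6.674×10⁻¹¹ × 6.417×10²³ = 4.283×10¹³ m³/s².
r_p = 3390 + 461.7 = 3851.7 km = 3.8517×10⁶ m.
r_a = 3390 + 11590 = 14980 km = 1.4980×10⁷ m.
Semi-major axis a = (r_p + r_a)/2 = 9415.9 km = 9.416×10⁶ m.
Vis-viva: v² = μ(2/r − 1/a) = 4.283×10¹³ × (5.193×10⁻⁷ − 1.062×10⁻⁷) = 1.769×10⁷ m²/s².
v = 4206 m/s = 4.206 km/s.

v ≈ 4.206 km/s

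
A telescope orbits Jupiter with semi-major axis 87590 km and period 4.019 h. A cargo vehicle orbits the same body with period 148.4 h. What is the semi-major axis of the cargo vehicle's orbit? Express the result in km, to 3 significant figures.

a₂ ≈ 9.71×10⁵ km

Kepler's third law: a³ ∝ T², so a₂ = a₁ (T₂/T₁)^(2/3).
T₂/T₁ = 36.92, (T₂/T₁)^(2/3) = 11.09.
a₂ = 87590 × 11.09 = 9.713×10⁵ km.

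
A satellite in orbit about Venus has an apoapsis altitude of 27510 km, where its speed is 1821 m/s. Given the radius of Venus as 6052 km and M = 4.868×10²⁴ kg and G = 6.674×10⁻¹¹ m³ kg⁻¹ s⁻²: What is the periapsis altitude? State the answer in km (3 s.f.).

μ = GM = 6.674×10⁻¹¹ × 4.868×10²⁴ = 3.249×10¹⁴ m³/s².
r_a = 6052 + 27510 = 33562 km = 3.356×10⁷ m.
Specific energy ε = v²/2 − μ/r = -8.022×10⁶ J/kg, so a = −μ/(2ε) = 2.025×10⁷ m.
The apsides satisfy r_p + r_a = 2a, so the periapsis radius is 2a − r_a = 6.936×10⁶ m = 6936.5 km.
Periapsis altitude = 6936.5 − 6052 = 884.49 km.

periapsis altitude ≈ 884 km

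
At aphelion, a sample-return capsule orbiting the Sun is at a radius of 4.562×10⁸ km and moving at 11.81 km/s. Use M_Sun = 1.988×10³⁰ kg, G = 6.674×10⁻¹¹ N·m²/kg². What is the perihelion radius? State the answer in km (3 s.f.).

perihelion radius ≈ 1.44×10⁸ km

μ = GM = 6.674×10⁻¹¹ × 1.988×10³⁰ = 1.327×10²⁰ m³/s².
r_a = 4.562×10¹¹ m.
Specific energy ε = v²/2 − μ/r = -2.211×10⁸ J/kg, so a = −μ/(2ε) = 3.000×10¹¹ m.
The apsides satisfy r_p + r_a = 2a, so the perihelion radius is 2a − r_a = 1.439×10¹¹ m = 1.4389×10⁸ km.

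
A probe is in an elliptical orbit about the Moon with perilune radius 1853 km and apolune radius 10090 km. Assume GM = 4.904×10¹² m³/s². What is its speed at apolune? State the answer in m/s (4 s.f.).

Semi-major axis a = (r_p + r_a)/2 = 5971.5 km = 5.972×10⁶ m.
Vis-viva: v² = μ(2/r − 1/a) = 4.904×10¹² × (1.982×10⁻⁷ − 1.675×10⁻⁷) = 1.508×10⁵ m²/s².
v = 388.4 m/s.

v ≈ 388.4 m/s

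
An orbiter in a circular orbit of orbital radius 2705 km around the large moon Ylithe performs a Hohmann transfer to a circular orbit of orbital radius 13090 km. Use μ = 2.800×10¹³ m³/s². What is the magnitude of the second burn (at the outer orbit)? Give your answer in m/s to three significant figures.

r₁ = 2705 km = 2.705×10⁶ m.
r₂ = 13090 km = 1.309×10⁷ m.
Transfer ellipse a_t = (r₁ + r₂)/2 = 7.898×10⁶ m.
At r₁: circular v_c1 = √(μ/r₁) = 3217 m/s; transfer-periapsis v_p = √[μ(2/r₁ − 1/a_t)] = 4142 m/s.
At r₂: circular v_c2 = √(μ/r₂) = 1463 m/s; transfer-apoapsis v_a = √[μ(2/r₂ − 1/a_t)] = 855.9 m/s.
Δv₂ = v_c2 − v_a = 606.6 m/s.

Δv ≈ 607 m/s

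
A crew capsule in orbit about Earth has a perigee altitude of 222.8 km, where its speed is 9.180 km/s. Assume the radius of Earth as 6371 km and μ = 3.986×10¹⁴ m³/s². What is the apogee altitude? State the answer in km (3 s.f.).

apogee altitude ≈ 8800 km

r_p = 6371 + 222.8 = 6593.8 km = 6.594×10⁶ m.
Specific energy ε = v²/2 − μ/r = -1.831×10⁷ J/kg, so a = −μ/(2ε) = 1.088×10⁷ m.
The apsides satisfy r_p + r_a = 2a, so the apogee radius is 2a − r_p = 1.517×10⁷ m = 15170 km.
Apogee altitude = 15170 − 6371 = 8799.3 km.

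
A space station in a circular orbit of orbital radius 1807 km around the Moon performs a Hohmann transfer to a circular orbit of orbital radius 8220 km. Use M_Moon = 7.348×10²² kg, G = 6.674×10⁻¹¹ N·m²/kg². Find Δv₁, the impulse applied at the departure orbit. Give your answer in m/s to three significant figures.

Δv ≈ 462 m/s

μ = GM = 6.674×10⁻¹¹ × 7.348×10²² = 4.904×10¹² m³/s².
r₁ = 1807 km = 1.807×10⁶ m.
r₂ = 8220 km = 8.220×10⁶ m.
Transfer ellipse a_t = (r₁ + r₂)/2 = 5.014×10⁶ m.
At r₁: circular v_c1 = √(μ/r₁) = 1647 m/s; transfer-perilune v_p = √[μ(2/r₁ − 1/a_t)] = 2109 m/s.
Δv₁ = v_p − v_c1 = 462.0 m/s.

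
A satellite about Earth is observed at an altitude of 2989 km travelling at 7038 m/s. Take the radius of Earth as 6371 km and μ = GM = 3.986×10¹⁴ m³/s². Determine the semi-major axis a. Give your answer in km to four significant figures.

a ≈ 11180 km

r = 6371 + 2989 = 9360.0 km = 9.360×10⁶ m.
Specific orbital energy ε = v²/2 − μ/r = (7038)²/2 − 3.986×10¹⁴/9.360×10⁶ = -1.782×10⁷ J/kg.
Since ε = −μ/(2a), a = −μ/(2ε) = 1.118×10⁷ m = 11185 km.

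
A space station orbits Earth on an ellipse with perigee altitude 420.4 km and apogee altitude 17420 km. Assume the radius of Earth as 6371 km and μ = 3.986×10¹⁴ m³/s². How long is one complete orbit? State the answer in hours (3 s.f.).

T ≈ 5.23 hours

r_p = 6371 + 420.4 = 6791.4 km = 6.7914×10⁶ m.
r_a = 6371 + 17420 = 23791 km = 2.3791×10⁷ m.
Semi-major axis a = (r_p + r_a)/2 = (6791.4 + 23791)/2 = 15291 km = 1.529×10⁷ m.
By Kepler's third law T = 2π√(a³/μ) = 2π × 2.995×10³ = 1.882×10⁴ s.
= 5.227 hours.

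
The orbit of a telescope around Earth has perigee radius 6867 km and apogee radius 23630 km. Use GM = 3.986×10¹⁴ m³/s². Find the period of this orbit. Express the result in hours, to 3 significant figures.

Semi-major axis a = (r_p + r_a)/2 = (6867.0 + 23630)/2 = 15248 km = 1.525×10⁷ m.
By Kepler's third law T = 2π√(a³/μ) = 2π × 2.982×10³ = 1.874×10⁴ s.
= 5.205 hours.

T ≈ 5.21 hours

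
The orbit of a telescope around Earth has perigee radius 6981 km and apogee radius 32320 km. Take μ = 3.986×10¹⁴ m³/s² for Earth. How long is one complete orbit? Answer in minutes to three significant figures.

Semi-major axis a = (r_p + r_a)/2 = (6981.0 + 32320)/2 = 19650 km = 1.965×10⁷ m.
By Kepler's third law T = 2π√(a³/μ) = 2π × 4.363×10³ = 2.741×10⁴ s.
= 456.9 minutes.

T ≈ 457 minutes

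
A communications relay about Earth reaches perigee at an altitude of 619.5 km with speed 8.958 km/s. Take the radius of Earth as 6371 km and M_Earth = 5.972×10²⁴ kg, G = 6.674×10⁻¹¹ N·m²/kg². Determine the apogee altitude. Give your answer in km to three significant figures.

apogee altitude ≈ 10200 km

μ = GM = 6.674×10⁻¹¹ × 5.972×10²⁴ = 3.986×10¹⁴ m³/s².
r_p = 6371 + 619.5 = 6990.5 km = 6.990×10⁶ m.
Specific energy ε = v²/2 − μ/r = -1.689×10⁷ J/kg, so a = −μ/(2ε) = 1.180×10⁷ m.
The apsides satisfy r_p + r_a = 2a, so the apogee radius is 2a − r_p = 1.660×10⁷ m = 16603 km.
Apogee altitude = 16603 − 6371 = 10232 km.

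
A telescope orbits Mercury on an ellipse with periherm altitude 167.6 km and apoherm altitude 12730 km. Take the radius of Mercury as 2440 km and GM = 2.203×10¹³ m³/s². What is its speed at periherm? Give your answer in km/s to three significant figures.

r_p = 2440 + 167.6 = 2607.6 km = 2.6076×10⁶ m.
r_a = 2440 + 12730 = 15170 km = 1.5170×10⁷ m.
Semi-major axis a = (r_p + r_a)/2 = 8888.8 km = 8.889×10⁶ m.
Vis-viva: v² = μ(2/r − 1/a) = 2.203×10¹³ × (7.670×10⁻⁷ − 1.125×10⁻⁷) = 1.442×10⁷ m²/s².
v = 3797 m/s = 3.797 km/s.

v ≈ 3.80 km/s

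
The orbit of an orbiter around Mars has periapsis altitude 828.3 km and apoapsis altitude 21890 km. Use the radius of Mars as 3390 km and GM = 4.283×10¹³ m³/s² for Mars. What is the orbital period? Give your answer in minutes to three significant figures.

T ≈ 906 minutes

r_p = 3390 + 828.3 = 4218.3 km = 4.2183×10⁶ m.
r_a = 3390 + 21890 = 25280 km = 2.5280×10⁷ m.
Semi-major axis a = (r_p + r_a)/2 = (4218.3 + 25280)/2 = 14749 km = 1.475×10⁷ m.
By Kepler's third law T = 2π√(a³/μ) = 2π × 8.655×10³ = 5.438×10⁴ s.
= 906.4 minutes.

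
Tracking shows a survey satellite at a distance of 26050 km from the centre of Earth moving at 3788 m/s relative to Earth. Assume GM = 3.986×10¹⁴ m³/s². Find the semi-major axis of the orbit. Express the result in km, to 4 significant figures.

a ≈ 24520 km

r = 2.605×10⁷ m.
Vis-viva rearranged: 1/a = 2/r − v²/μ = 7.678×10⁻⁸ − 3.600×10⁻⁸ = 4.078×10⁻⁸ m⁻¹.
a = 2.452×10⁷ m = 24524 km.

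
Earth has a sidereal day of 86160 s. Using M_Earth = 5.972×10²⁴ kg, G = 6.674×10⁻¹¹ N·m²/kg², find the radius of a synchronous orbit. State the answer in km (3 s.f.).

r_sync ≈ 42200 km

μ = GM = 6.674×10⁻¹¹ × 5.972×10²⁴ = 3.986×10¹⁴ m³/s².
A synchronous orbit has period T, so by Kepler's third law a = (μT²/4π²)^(1/3).
μT²/4π² = 3.986×10¹⁴ × (8.616×10⁴)² / 39.48 = 7.495×10²² m³.
a = 4.216×10⁷ m = 42162 km.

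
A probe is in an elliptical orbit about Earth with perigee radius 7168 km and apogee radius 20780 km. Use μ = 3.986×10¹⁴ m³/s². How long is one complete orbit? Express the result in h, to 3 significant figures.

T ≈ 4.57 h

Semi-major axis a = (r_p + r_a)/2 = (7168.0 + 20780)/2 = 13974 km = 1.397×10⁷ m.
By Kepler's third law T = 2π√(a³/μ) = 2π × 2.616×10³ = 1.644×10⁴ s.
= 4.567 h.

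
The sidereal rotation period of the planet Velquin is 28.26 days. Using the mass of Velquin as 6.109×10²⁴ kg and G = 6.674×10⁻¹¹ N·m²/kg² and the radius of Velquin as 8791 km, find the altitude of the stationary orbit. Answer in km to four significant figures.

h_sync ≈ 3.861×10⁵ km

μ = GM = 6.674×10⁻¹¹ × 6.109×10²⁴ = 4.077×10¹⁴ m³/s².
T = 28.26 days = 2.442×10⁶ s.
A synchronous orbit has period T, so by Kepler's third law a = (μT²/4π²)^(1/3).
μT²/4π² = 4.077×10¹⁴ × (2.442×10⁶)² / 39.48 = 6.157×10²⁵ m³.
a = 3.949×10⁸ m = 3.9487×10⁵ km.
Altitude h = a − R = 3.9487×10⁵ − 8791 = 3.8608×10⁵ km.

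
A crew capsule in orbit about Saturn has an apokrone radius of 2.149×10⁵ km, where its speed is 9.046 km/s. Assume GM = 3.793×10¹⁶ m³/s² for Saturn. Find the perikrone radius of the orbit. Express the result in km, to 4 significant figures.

r_a = 2.149×10⁸ m.
Specific energy ε = v²/2 − μ/r = -1.356×10⁸ J/kg, so a = −μ/(2ε) = 1.399×10⁸ m.
The apsides satisfy r_p + r_a = 2a, so the perikrone radius is 2a − r_a = 6.485×10⁷ m = 64849 km.

perikrone radius ≈ 64850 km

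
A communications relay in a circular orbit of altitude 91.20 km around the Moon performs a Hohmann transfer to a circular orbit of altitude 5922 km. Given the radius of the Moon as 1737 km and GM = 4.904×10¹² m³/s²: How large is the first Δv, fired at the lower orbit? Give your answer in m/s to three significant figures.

Δv ≈ 443 m/s

r₁ = 1737 + 91.20 = 1828.2 km = 1.8282×10⁶ m.
r₂ = 1737 + 5922 = 7659.0 km = 7.6590×10⁶ m.
Transfer ellipse a_t = (r₁ + r₂)/2 = 4.744×10⁶ m.
At r₁: circular v_c1 = √(μ/r₁) = 1638 m/s; transfer-perilune v_p = √[μ(2/r₁ − 1/a_t)] = 2081 m/s.
Δv₁ = v_p − v_c1 = 443.3 m/s.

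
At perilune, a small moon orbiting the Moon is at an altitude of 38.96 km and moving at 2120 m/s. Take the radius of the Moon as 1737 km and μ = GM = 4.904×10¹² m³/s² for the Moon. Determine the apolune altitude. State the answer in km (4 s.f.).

r_p = 1737 + 38.96 = 1776.0 km = 1.776×10⁶ m.
Specific energy ε = v²/2 − μ/r = -5.141×10⁵ J/kg, so a = −μ/(2ε) = 4.769×10⁶ m.
The apsides satisfy r_p + r_a = 2a, so the apolune radius is 2a − r_p = 7.763×10⁶ m = 7762.6 km.
Apolune altitude = 7762.6 − 1737 = 6025.6 km.

apolune altitude ≈ 6026 km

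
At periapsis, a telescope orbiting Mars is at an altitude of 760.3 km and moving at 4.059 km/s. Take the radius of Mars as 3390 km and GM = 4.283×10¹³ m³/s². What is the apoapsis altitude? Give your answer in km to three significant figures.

r_p = 3390 + 760.3 = 4150.3 km = 4.150×10⁶ m.
Specific energy ε = v²/2 − μ/r = -2.082×10⁶ J/kg, so a = −μ/(2ε) = 1.029×10⁷ m.
The apsides satisfy r_p + r_a = 2a, so the apoapsis radius is 2a − r_p = 1.642×10⁷ m = 16421 km.
Apoapsis altitude = 16421 − 3390 = 13031 km.

apoapsis altitude ≈ 13000 km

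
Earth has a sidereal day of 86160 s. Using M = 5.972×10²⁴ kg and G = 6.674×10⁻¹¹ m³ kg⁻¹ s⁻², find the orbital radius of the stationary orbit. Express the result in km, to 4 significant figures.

μ = GM = 6.674×10⁻¹¹ × 5.972×10²⁴ = 3.986×10¹⁴ m³/s².
A synchronous orbit has period T, so by Kepler's third law a = (μT²/4π²)^(1/3).
μT²/4π² = 3.986×10¹⁴ × (8.616×10⁴)² / 39.48 = 7.495×10²² m³.
a = 4.216×10⁷ m = 42162 km.

r_sync ≈ 42160 km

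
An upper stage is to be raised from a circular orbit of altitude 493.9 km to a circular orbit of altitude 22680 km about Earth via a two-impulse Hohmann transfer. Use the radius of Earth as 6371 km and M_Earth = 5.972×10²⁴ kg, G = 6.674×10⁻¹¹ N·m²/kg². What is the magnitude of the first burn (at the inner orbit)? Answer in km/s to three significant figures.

Δv ≈ 2.07 km/s

μ = GM = 6.674×10⁻¹¹ × 5.972×10²⁴ = 3.986×10¹⁴ m³/s².
r₁ = 6371 + 493.9 = 6864.9 km = 6.8649×10⁶ m.
r₂ = 6371 + 22680 = 29051 km = 2.9051×10⁷ m.
Transfer ellipse a_t = (r₁ + r₂)/2 = 1.796×10⁷ m.
At r₁: circular v_c1 = √(μ/r₁) = 7620 m/s; transfer-perigee v_p = √[μ(2/r₁ − 1/a_t)] = 9691 m/s.
Δv₁ = v_p − v_c1 = 2072 m/s.
= 2.072 km/s.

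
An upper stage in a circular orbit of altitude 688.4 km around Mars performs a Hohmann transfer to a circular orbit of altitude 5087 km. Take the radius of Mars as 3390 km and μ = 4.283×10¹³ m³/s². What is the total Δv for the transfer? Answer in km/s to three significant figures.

r₁ = 3390 + 688.4 = 4078.4 km = 4.0784×10⁶ m.
r₂ = 3390 + 5087 = 8477.0 km = 8.4770×10⁶ m.
Transfer ellipse a_t = (r₁ + r₂)/2 = 6.278×10⁶ m.
At r₁: circular v_c1 = √(μ/r₁) = 3241 m/s; transfer-periapsis v_p = √[μ(2/r₁ − 1/a_t)] = 3766 m/s.
Δv₁ = v_p − v_c1 = 525.1 m/s.
At r₂: circular v_c2 = √(μ/r₂) = 2248 m/s; transfer-apoapsis v_a = √[μ(2/r₂ − 1/a_t)] = 1812 m/s.
Δv₂ = v_c2 − v_a = 436.0 m/s.
Total Δv = Δv₁ + Δv₂ = 961.1 m/s = 0.9611 km/s.

Δv_total ≈ 0.961 km/s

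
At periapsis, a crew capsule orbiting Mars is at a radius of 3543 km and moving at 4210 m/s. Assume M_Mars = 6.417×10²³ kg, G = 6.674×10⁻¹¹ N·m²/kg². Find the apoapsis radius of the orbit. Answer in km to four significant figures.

μ = GM = 6.674×10⁻¹¹ × 6.417×10²³ = 4.283×10¹³ m³/s².
r_p = 3.543×10⁶ m.
Specific energy ε = v²/2 − μ/r = -3.226×10⁶ J/kg, so a = −μ/(2ε) = 6.638×10⁶ m.
The apsides satisfy r_p + r_a = 2a, so the apoapsis radius is 2a − r_p = 9.734×10⁶ m = 9733.6 km.

apoapsis radius ≈ 9734 km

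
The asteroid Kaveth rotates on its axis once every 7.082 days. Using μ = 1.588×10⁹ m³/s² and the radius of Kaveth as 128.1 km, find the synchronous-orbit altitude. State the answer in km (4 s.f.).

h_sync ≈ 2341 km

T = 7.082 days = 6.119×10⁵ s.
A synchronous orbit has period T, so by Kepler's third law a = (μT²/4π²)^(1/3).
μT²/4π² = 1.588×10⁹ × (6.119×10⁵)² / 39.48 = 1.506×10¹⁹ m³.
a = 2.470×10⁶ m = 2469.5 km.
Altitude h = a − R = 2469.5 − 128.1 = 2341.4 km.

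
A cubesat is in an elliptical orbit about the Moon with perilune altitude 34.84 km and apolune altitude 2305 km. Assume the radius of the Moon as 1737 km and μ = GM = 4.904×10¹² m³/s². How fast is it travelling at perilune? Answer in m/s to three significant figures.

r_p = 1737 + 34.84 = 1771.8 km = 1.7718×10⁶ m.
r_a = 1737 + 2305 = 4042.0 km = 4.0420×10⁶ m.
Semi-major axis a = (r_p + r_a)/2 = 2906.9 km = 2.907×10⁶ m.
Vis-viva: v² = μ(2/r − 1/a) = 4.904×10¹² × (1.129×10⁻⁶ − 3.440×10⁻⁷) = 3.848×10⁶ m²/s².
v = 1962 m/s.

v ≈ 1960 m/s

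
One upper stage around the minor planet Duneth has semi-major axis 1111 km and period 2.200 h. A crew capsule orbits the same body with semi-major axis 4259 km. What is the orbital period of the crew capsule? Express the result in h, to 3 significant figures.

Kepler's third law: T² ∝ a³, so T₂ = T₁ (a₂/a₁)^(3/2).
a₂/a₁ = 3.833, (a₂/a₁)^(3/2) = 7.506.
T₂ = 2.200 × 7.506 = 16.51 h.

T₂ ≈ 16.5 h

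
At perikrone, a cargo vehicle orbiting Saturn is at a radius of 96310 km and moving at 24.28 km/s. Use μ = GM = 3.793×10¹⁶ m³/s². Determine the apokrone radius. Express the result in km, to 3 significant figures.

apokrone radius ≈ 2.87×10⁵ km

r_p = 9.631×10⁷ m.
Specific energy ε = v²/2 − μ/r = -9.907×10⁷ J/kg, so a = −μ/(2ε) = 1.914×10⁸ m.
The apsides satisfy r_p + r_a = 2a, so the apokrone radius is 2a − r_p = 2.865×10⁸ m = 2.8654×10⁵ km.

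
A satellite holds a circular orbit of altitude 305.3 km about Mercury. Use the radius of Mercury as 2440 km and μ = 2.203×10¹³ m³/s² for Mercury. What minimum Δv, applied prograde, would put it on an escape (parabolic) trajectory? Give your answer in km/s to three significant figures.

r = 2440 + 305.3 = 2745.3 km = 2.7453×10⁶ m.
Circular speed v_c = √(μ/r) = 2833 m/s.
Escape speed v_esc = √(2μ/r) = √2 × v_c = 4006 m/s.
Δv = v_esc − v_c = 1173 m/s = 1.173 km/s.

Δv ≈ 1.17 km/s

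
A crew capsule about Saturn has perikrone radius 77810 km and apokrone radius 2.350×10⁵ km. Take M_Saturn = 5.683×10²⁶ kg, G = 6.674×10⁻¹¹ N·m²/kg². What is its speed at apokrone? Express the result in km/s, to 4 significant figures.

μ = GM = 6.674×10⁻¹¹ × 5.683×10²⁶ = 3.793×10¹⁶ m³/s².
Semi-major axis a = (r_p + r_a)/2 = 1.5640×10⁵ km = 1.564×10⁸ m.
Vis-viva: v² = μ(2/r − 1/a) = 3.793×10¹⁶ × (8.511×10⁻⁹ − 6.394×10⁻⁹) = 8.029×10⁷ m²/s².
v = 8961 m/s = 8.961 km/s.

v ≈ 8.961 km/s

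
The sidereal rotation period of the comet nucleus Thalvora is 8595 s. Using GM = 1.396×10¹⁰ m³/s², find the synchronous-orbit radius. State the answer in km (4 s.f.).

r_sync ≈ 296.7 km

A synchronous orbit has period T, so by Kepler's third law a = (μT²/4π²)^(1/3).
μT²/4π² = 1.396×10¹⁰ × (8.595×10³)² / 39.48 = 2.612×10¹⁶ m³.
a = 2.967×10⁵ m = 296.71 km.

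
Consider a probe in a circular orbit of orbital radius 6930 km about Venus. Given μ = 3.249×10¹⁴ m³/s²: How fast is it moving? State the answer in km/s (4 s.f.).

v ≈ 6.847 km/s

r = 6930 km = 6.930×10⁶ m.
For a circular orbit v = √(μ/r) = √(3.249×10¹⁴ / 6.930×10⁶) = √(4.688×10⁷) = 6847 m/s.
That is 6.847 km/s.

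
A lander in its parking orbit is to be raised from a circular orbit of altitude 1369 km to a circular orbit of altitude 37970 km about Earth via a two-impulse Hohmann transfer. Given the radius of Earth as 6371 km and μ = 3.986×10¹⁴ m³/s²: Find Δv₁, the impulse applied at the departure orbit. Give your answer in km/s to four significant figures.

r₁ = 6371 + 1369 = 7740.0 km = 7.7400×10⁶ m.
r₂ = 6371 + 37970 = 44341 km = 4.4341×10⁷ m.
Transfer ellipse a_t = (r₁ + r₂)/2 = 2.604×10⁷ m.
At r₁: circular v_c1 = √(μ/r₁) = 7176 m/s; transfer-perigee v_p = √[μ(2/r₁ − 1/a_t)] = 9364 m/s.
Δv₁ = v_p − v_c1 = 2188 m/s.
= 2.188 km/s.

Δv ≈ 2.188 km/s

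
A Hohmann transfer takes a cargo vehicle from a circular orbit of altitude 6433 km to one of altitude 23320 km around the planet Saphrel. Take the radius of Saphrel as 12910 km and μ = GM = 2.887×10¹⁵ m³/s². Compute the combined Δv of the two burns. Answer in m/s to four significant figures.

r₁ = 12910 + 6433 = 19343 km = 1.9343×10⁷ m.
r₂ = 12910 + 23320 = 36230 km = 3.6230×10⁷ m.
Transfer ellipse a_t = (r₁ + r₂)/2 = 2.779×10⁷ m.
At r₁: circular v_c1 = √(μ/r₁) = 12220 m/s; transfer-periapsis v_p = √[μ(2/r₁ − 1/a_t)] = 13950 m/s.
Δv₁ = v_p − v_c1 = 1733 m/s.
At r₂: circular v_c2 = √(μ/r₂) = 8927 m/s; transfer-apoapsis v_a = √[μ(2/r₂ − 1/a_t)] = 7448 m/s.
Δv₂ = v_c2 − v_a = 1479 m/s.
Total Δv = Δv₁ + Δv₂ = 3212 m/s.

Δv_total ≈ 3212 m/s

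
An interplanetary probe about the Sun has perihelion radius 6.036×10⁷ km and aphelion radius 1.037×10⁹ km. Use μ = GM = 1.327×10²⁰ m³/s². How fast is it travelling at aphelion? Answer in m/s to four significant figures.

Semi-major axis a = (r_p + r_a)/2 = 5.4868×10⁸ km = 5.487×10¹¹ m.
Vis-viva: v² = μ(2/r − 1/a) = 1.327×10²⁰ × (1.929×10⁻¹² − 1.823×10⁻¹²) = 1.408×10⁷ m²/s².
v = 3752 m/s.

v ≈ 3752 m/s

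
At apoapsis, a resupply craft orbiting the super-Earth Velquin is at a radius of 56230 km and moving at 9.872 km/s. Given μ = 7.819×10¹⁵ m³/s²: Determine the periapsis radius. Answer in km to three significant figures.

periapsis radius ≈ 30300 km

r_a = 5.623×10⁷ m.
Specific energy ε = v²/2 − μ/r = -9.033×10⁷ J/kg, so a = −μ/(2ε) = 4.328×10⁷ m.
The apsides satisfy r_p + r_a = 2a, so the periapsis radius is 2a − r_a = 3.033×10⁷ m = 30335 km.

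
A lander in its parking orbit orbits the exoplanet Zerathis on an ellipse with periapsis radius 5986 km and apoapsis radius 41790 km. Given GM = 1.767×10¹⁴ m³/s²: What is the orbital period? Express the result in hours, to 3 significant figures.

T ≈ 15.3 hours

Semi-major axis a = (r_p + r_a)/2 = (5986.0 + 41790)/2 = 23888 km = 2.389×10⁷ m.
By Kepler's third law T = 2π√(a³/μ) = 2π × 8.783×10³ = 5.519×10⁴ s.
= 15.33 hours.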